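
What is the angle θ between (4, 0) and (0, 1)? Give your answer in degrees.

With u = (4, 0), v = (0, 1):
u·v = 4·0 + 0·1 = 0 + 0 = 0.
|u| = √(4² + 0²) = √16, |v| = √(0² + 1²) = √1, so |u||v| = √(16·1) = √16 = 4.
cos θ = (u·v)/(|u||v|) = 0/4 = 0 (the vectors are orthogonal)
θ = arccos(0) = 90°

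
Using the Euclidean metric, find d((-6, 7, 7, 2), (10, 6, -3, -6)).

√(Σ(x_i - y_i)²) = √((-6 - 10)² + (7 - 6)² + (7 - (-3))² + (2 - (-6))²)
= √((-16)² + 1² + 10² + 8²) = √(256 + 1 + 100 + 64) = √421 ≈ 20.5183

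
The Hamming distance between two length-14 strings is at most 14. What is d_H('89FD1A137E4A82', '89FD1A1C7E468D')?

Differing positions: 8, 12, 14. Hamming distance = 3. The maximum possible Hamming distance for length-14 strings is 14, so d_H/14 = 3/14 ≈ 0.2143.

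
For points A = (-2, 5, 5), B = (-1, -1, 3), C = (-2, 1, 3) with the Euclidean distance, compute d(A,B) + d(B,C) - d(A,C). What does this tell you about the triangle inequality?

d(A,B) = √(1² + 6² + 2²) = √41 ≈ 6.4031, d(B,C) = √(1² + 2² + 0²) = √5 ≈ 2.2361, d(A,C) = √(0² + 4² + 2²) = √20 ≈ 4.4721.
d(A,B) + d(B,C) - d(A,C) = 6.4031 + 2.2361 - 4.4721 = 8.6392 - 4.4721 = 4.1671 (to 4 decimal places). This is ≥ 0, so the triangle inequality holds for these points.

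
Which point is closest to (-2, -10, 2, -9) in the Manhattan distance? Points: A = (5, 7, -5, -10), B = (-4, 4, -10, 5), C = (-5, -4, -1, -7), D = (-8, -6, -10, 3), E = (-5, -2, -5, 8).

Distances: d(A) = 32, d(B) = 42, d(C) = 14, d(D) = 34, d(E) = 35. Nearest: C = (-5, -4, -1, -7) with distance 14.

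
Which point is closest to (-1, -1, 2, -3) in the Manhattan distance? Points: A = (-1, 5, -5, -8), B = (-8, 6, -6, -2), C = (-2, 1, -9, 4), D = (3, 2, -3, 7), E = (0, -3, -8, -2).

Distances: d(A) = 18, d(B) = 23, d(C) = 21, d(D) = 22, d(E) = 14. Nearest: E = (0, -3, -8, -2) with distance 14.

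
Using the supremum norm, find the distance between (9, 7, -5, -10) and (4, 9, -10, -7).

max(|x_i - y_i|) = max(|9 - 4|, |7 - 9|, |-5 - (-10)|, |-10 - (-7)|) = max(5, 2, 5, 3) = 5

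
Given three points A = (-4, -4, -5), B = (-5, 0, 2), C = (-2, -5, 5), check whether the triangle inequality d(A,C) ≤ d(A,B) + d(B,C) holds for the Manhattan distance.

d(A,B) = 1 + 4 + 7 = 12, d(B,C) = 3 + 5 + 3 = 11, d(A,C) = 2 + 1 + 10 = 13.
d(A,C) = 13 ≤ 12 + 11 = 23. Triangle inequality is satisfied.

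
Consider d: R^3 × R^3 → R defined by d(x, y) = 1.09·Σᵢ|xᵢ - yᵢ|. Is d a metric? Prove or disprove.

Yes. The L1 (Manhattan) norm induces a metric on R^3, and multiplying a metric by a positive constant 1.09 > 0 preserves all four axioms: non-negativity (1.09·||x-y|| ≥ 0), identity (1.09·||x-y|| = 0 ⟺ ||x-y|| = 0 ⟺ x = y), symmetry (||x-y|| = ||y-x||), and the triangle inequality (1.09·||x-z|| ≤ 1.09·||x-y|| + 1.09·||y-z||). So d is a metric.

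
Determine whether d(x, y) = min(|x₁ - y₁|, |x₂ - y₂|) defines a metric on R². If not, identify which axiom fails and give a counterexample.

No. d fails identity of indiscernibles: take x = (-3, 0) and y = (-3, 4). Then d(x,y) = min(|-3 - (-3)|, |0 - 4|) = min(0, 4) = 0, yet x ≠ y.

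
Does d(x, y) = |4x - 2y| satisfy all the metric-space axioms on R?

No. d fails symmetry: d(1, 3) = |4·1 - 2·3| = |-2| = 2, but d(3, 1) = |4·3 - 2·1| = |10| = 10. Since 2 ≠ 10, d(x,y) ≠ d(y,x) in general.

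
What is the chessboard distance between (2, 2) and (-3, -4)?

max(|x_i - y_i|) = max(|2 - (-3)|, |2 - (-4)|) = max(5, 6) = 6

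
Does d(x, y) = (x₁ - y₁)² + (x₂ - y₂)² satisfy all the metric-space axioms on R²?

No. The squared Euclidean distance fails the triangle inequality. Counterexample: x = (0, 0), y = (2, 2), z = (4, 4). d(x,z) = 4² + 4² = 32, but d(x,y) + d(y,z) = (2² + 2²) + (2² + 2²) = 8 + 8 = 16. Since 32 > 16, the triangle inequality is violated. (Note: √d, the ordinary Euclidean distance, IS a metric.)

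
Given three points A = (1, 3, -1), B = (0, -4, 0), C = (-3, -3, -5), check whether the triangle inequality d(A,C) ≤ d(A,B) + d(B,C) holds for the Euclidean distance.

d(A,B) = √(1² + 7² + 1²) = √51 ≈ 7.1414, d(B,C) = √(3² + 1² + 5²) = √35 ≈ 5.9161, d(A,C) = √(4² + 6² + 4²) = √68 ≈ 8.2462.
d(A,C) ≈ 8.2462 ≤ 7.1414 + 5.9161 = 13.0575. Triangle inequality is satisfied.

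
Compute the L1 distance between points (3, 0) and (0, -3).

Σ|x_i - y_i| = |3 - 0| + |0 - (-3)| = 3 + 3 = 6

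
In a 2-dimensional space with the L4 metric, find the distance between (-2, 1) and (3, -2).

(Σ|x_i - y_i|^4)^(1/4) = (|-2 - 3|^4 + |1 - (-2)|^4)^(1/4)
= (5^4 + 3^4)^(1/4) = (625 + 81)^(1/4) = (706)^(1/4) ≈ 5.1547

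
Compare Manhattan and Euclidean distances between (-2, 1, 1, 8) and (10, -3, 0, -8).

L1 = |-2 - 10| + |1 - (-3)| + |1 - 0| + |8 - (-8)| = 12 + 4 + 1 + 16 = 33
L2 = √(12² + 4² + 1² + 16²) = √417 ≈ 20.4206
L1 ≥ L2 always (equality iff movement is along one axis); L1 > L2 here.
Ratio L1/L2 = 33/√417 ≈ 1.616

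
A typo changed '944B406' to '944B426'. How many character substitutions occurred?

Differing positions: 6. Hamming distance = 1.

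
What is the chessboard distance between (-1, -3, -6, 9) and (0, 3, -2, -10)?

max(|x_i - y_i|) = max(|-1 - 0|, |-3 - 3|, |-6 - (-2)|, |9 - (-10)|) = max(1, 6, 4, 19) = 19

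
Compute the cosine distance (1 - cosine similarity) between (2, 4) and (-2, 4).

With u = (2, 4), v = (-2, 4):
u·v = 2·(-2) + 4·4 = (-4) + 16 = 12.
|u| = √(2² + 4²) = √20, |v| = √((-2)² + 4²) = √20, so |u||v| = √(20·20) = √400 = 20.
cos θ = (u·v)/(|u||v|) = 12/20 = 0.6
Cosine distance = 1 - cos θ = 1 - 0.6 = 0.4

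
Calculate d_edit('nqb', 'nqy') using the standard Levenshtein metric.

Let D[i][j] be the edit distance between the first i characters of 'nqb' and the first j characters of 'nqy', with D[i][0] = i, D[0][j] = j, and D[i][j] = D[i-1][j-1] if the characters match, else 1 + min(D[i-1][j], D[i][j-1], D[i-1][j-1]). Filling the table (rows: prefixes of 'nqb', columns: prefixes of 'nqy'):
     ε  n  q  y
  ε  0  1  2  3
  n  1  0  1  2
  q  2  1  0  1
  b  3  2  1  1
The bottom-right entry gives D[3][3] = 1, so no sequence of fewer than 1 edit works. Backtracking through the table gives one optimal edit sequence (1 edit):
  nqb → nqy (sub b→y @3)
Edit distance = 1.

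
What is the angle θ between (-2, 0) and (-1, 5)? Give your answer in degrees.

With u = (-2, 0), v = (-1, 5):
u·v = (-2)·(-1) + 0·5 = 2 + 0 = 2.
|u| = √((-2)² + 0²) = √4, |v| = √((-1)² + 5²) = √26, so |u||v| = √(4·26) = √104.
cos θ = (u·v)/(|u||v|) = 2/√104 ≈ 0.196116
θ = arccos(0.196116) ≈ 78.69°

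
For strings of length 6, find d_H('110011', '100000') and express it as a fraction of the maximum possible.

Differing positions: 2, 5, 6. Hamming distance = 3. The maximum possible Hamming distance for length-6 strings is 6, so d_H/6 = 3/6 = 0.5.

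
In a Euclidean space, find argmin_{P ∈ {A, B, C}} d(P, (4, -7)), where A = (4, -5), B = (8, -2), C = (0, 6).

Distances: d(A) = 2, d(B) ≈ 6.4031, d(C) ≈ 13.6015. Nearest: A = (4, -5) with distance 2.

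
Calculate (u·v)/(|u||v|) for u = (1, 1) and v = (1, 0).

With u = (1, 1), v = (1, 0):
u·v = 1·1 + 1·0 = 1 + 0 = 1.
|u| = √(1² + 1²) = √2, |v| = √(1² + 0²) = √1, so |u||v| = √(2·1) = √2.
cos θ = (u·v)/(|u||v|) = 1/√2 ≈ 0.7071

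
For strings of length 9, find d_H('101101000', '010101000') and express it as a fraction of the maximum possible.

Differing positions: 1, 2, 3. Hamming distance = 3. The maximum possible Hamming distance for length-9 strings is 9, so d_H/9 = 3/9 ≈ 0.3333.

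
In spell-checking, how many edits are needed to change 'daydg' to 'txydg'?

Let D[i][j] be the edit distance between the first i characters of 'daydg' and the first j characters of 'txydg', with D[i][0] = i, D[0][j] = j, and D[i][j] = D[i-1][j-1] if the characters match, else 1 + min(D[i-1][j], D[i][j-1], D[i-1][j-1]). Filling the table (rows: prefixes of 'daydg', columns: prefixes of 'txydg'):
     ε  t  x  y  d  g
  ε  0  1  2  3  4  5
  d  1  1  2  3  3  4
  a  2  2  2  3  4  4
  y  3  3  3  2  3  4
  d  4  4  4  3  2  3
  g  5  5  5  4  3  2
The bottom-right entry gives D[5][5] = 2, so no sequence of fewer than 2 edits works. Backtracking through the table gives one optimal edit sequence (2 edits):
  daydg → taydg (sub d→t @1)
  taydg → txydg (sub a→x @2)
Edit distance = 2.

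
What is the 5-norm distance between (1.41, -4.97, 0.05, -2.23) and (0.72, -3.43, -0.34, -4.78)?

(Σ|x_i - y_i|^5)^(1/5) = (|1.41 - 0.72|^5 + |-4.97 - (-3.43)|^5 + |0.05 - (-0.34)|^5 + |-2.23 - (-4.78)|^5)^(1/5)
= (0.69^5 + 1.54^5 + 0.39^5 + 2.55^5)^(1/5) ≈ (0.1564 + 8.6617 + 0.009 + 107.8204)^(1/5) = (116.6475)^(1/5) ≈ 2.5904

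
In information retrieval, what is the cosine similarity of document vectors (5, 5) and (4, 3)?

With u = (5, 5), v = (4, 3):
u·v = 5·4 + 5·3 = 20 + 15 = 35.
|u| = √(5² + 5²) = √50, |v| = √(4² + 3²) = √25, so |u||v| = √(50·25) = √1250.
cos θ = (u·v)/(|u||v|) = 35/√1250 ≈ 0.9899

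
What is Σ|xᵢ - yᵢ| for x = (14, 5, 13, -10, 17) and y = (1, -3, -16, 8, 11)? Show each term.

Σ|x_i - y_i| = |14 - 1| + |5 - (-3)| + |13 - (-16)| + |-10 - 8| + |17 - 11| = 13 + 8 + 29 + 18 + 6 = 74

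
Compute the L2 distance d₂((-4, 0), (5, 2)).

√(Σ(x_i - y_i)²) = √((-4 - 5)² + (0 - 2)²)
= √((-9)² + (-2)²) = √(81 + 4) = √85 ≈ 9.2195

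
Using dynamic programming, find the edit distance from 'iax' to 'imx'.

Let D[i][j] be the edit distance between the first i characters of 'iax' and the first j characters of 'imx', with D[i][0] = i, D[0][j] = j, and D[i][j] = D[i-1][j-1] if the characters match, else 1 + min(D[i-1][j], D[i][j-1], D[i-1][j-1]). Filling the table (rows: prefixes of 'iax', columns: prefixes of 'imx'):
     ε  i  m  x
  ε  0  1  2  3
  i  1  0  1  2
  a  2  1  1  2
  x  3  2  2  1
The bottom-right entry gives D[3][3] = 1, so no sequence of fewer than 1 edit works. Backtracking through the table gives one optimal edit sequence (1 edit):
  iax → imx (sub a→m @2)
Edit distance = 1.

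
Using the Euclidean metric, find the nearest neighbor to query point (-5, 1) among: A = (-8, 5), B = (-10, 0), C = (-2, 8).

Distances: d(A) = 5, d(B) ≈ 5.099, d(C) ≈ 7.6158. Nearest: A = (-8, 5) with distance 5.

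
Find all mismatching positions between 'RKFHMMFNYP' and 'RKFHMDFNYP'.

Differing positions: 6. Hamming distance = 1.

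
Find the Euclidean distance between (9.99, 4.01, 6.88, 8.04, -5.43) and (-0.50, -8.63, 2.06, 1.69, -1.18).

√(Σ(x_i - y_i)²) = √((9.99 - (-0.5))² + (4.01 - (-8.63))² + (6.88 - 2.06)² + (8.04 - 1.69)² + (-5.43 - (-1.18))²)
= √(10.49² + 12.64² + 4.82² + 6.35² + (-4.25)²) = √(110.0401 + 159.7696 + 23.2324 + 40.3225 + 18.0625) = √351.4271 ≈ 18.7464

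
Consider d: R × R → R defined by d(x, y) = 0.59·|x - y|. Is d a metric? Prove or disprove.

Yes. Since |x - y| is a metric on R and 0.59 > 0, the positive scalar multiple 0.59·|x - y| is also a metric: scaling by a positive constant preserves non-negativity, identity (d=0 ⟺ |x-y|=0 ⟺ x=y), symmetry, and the triangle inequality.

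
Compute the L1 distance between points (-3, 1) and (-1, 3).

Σ|x_i - y_i| = |-3 - (-1)| + |1 - 3| = 2 + 2 = 4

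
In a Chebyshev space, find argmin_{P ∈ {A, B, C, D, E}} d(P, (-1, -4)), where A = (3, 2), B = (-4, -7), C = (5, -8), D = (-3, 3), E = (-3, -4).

Distances: d(A) = 6, d(B) = 3, d(C) = 6, d(D) = 7, d(E) = 2. Nearest: E = (-3, -4) with distance 2.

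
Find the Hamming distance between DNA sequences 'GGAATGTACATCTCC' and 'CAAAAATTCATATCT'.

Differing positions: 1, 2, 5, 6, 8, 12, 15. Hamming distance = 7.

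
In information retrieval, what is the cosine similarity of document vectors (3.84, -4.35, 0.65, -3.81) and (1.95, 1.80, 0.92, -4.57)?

With u = (3.84, -4.35, 0.65, -3.81), v = (1.95, 1.80, 0.92, -4.57):
u·v = 3.84·1.95 + (-4.35)·1.8 + 0.65·0.92 + (-3.81)·(-4.57) = 7.488 + (-7.83) + 0.598 + 17.4117 = 17.6677.
|u| = √(3.84² + (-4.35)² + 0.65² + (-3.81)²) = √(14.7456 + 18.9225 + 0.4225 + 14.5161) = √48.6067, |v| = √(1.95² + 1.8² + 0.92² + (-4.57)²) = √(3.8025 + 3.24 + 0.8464 + 20.8849) = √28.7738.
cos θ = (u·v)/(|u||v|) = 17.6677/(√48.6067·√28.7738) ≈ 0.4724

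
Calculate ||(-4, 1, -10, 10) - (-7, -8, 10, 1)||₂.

√(Σ(x_i - y_i)²) = √((-4 - (-7))² + (1 - (-8))² + (-10 - 10)² + (10 - 1)²)
= √(3² + 9² + (-20)² + 9²) = √(9 + 81 + 400 + 81) = √571 ≈ 23.8956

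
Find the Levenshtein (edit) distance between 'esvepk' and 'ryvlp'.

Let D[i][j] be the edit distance between the first i characters of 'esvepk' and the first j characters of 'ryvlp', with D[i][0] = i, D[0][j] = j, and D[i][j] = D[i-1][j-1] if the characters match, else 1 + min(D[i-1][j], D[i][j-1], D[i-1][j-1]). Filling the table (rows: prefixes of 'esvepk', columns: prefixes of 'ryvlp'):
     ε  r  y  v  l  p
  ε  0  1  2  3  4  5
  e  1  1  2  3  4  5
  s  2  2  2  3  4  5
  v  3  3  3  2  3  4
  e  4  4  4  3  3  4
  p  5  5  5  4  4  3
  k  6  6  6  5  5  4
The bottom-right entry gives D[6][5] = 4, so no sequence of fewer than 4 edits works. Backtracking through the table gives one optimal edit sequence (4 edits):
  esvepk → rsvepk (sub e→r @1)
  rsvepk → ryvepk (sub s→y @2)
  ryvepk → ryvlpk (sub e→l @4)
  ryvlpk → ryvlp (del k @6)
Edit distance = 4.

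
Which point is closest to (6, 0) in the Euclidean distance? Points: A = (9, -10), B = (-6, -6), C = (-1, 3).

Distances: d(A) ≈ 10.4403, d(B) ≈ 13.4164, d(C) ≈ 7.6158. Nearest: C = (-1, 3) with distance 7.6158.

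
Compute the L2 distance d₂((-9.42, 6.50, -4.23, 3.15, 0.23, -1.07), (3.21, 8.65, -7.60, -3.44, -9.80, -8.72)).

√(Σ(x_i - y_i)²) = √((-9.42 - 3.21)² + (6.5 - 8.65)² + (-4.23 - (-7.6))² + (3.15 - (-3.44))² + (0.23 - (-9.8))² + (-1.07 - (-8.72))²)
= √((-12.63)² + (-2.15)² + 3.37² + 6.59² + 10.03² + 7.65²) = √(159.5169 + 4.6225 + 11.3569 + 43.4281 + 100.6009 + 58.5225) = √378.0478 ≈ 19.4435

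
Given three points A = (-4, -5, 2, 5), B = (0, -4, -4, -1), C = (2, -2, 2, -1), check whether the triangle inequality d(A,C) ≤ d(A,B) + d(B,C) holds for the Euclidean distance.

d(A,B) = √(4² + 1² + 6² + 6²) = √89 ≈ 9.434, d(B,C) = √(2² + 2² + 6² + 0²) = √44 ≈ 6.6332, d(A,C) = √(6² + 3² + 0² + 6²) = √81 = 9.
d(A,C) = 9 ≤ 9.434 + 6.6332 = 16.0672. Triangle inequality is satisfied.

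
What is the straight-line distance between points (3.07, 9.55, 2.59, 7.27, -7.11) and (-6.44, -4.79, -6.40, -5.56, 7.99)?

√(Σ(x_i - y_i)²) = √((3.07 - (-6.44))² + (9.55 - (-4.79))² + (2.59 - (-6.4))² + (7.27 - (-5.56))² + (-7.11 - 7.99)²)
= √(9.51² + 14.34² + 8.99² + 12.83² + (-15.1)²) = √(90.4401 + 205.6356 + 80.8201 + 164.6089 + 228.01) = √769.5147 ≈ 27.7401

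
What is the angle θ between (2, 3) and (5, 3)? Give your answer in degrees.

With u = (2, 3), v = (5, 3):
u·v = 2·5 + 3·3 = 10 + 9 = 19.
|u| = √(2² + 3²) = √13, |v| = √(5² + 3²) = √34, so |u||v| = √(13·34) = √442.
cos θ = (u·v)/(|u||v|) = 19/√442 ≈ 0.903738
θ = arccos(0.903738) ≈ 25.35°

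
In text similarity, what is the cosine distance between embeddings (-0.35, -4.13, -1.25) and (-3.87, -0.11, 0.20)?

With u = (-0.35, -4.13, -1.25), v = (-3.87, -0.11, 0.20):
u·v = (-0.35)·(-3.87) + (-4.13)·(-0.11) + (-1.25)·0.2 = 1.3545 + 0.4543 + (-0.25) = 1.5588.
|u| = √((-0.35)² + (-4.13)² + (-1.25)²) = √(0.1225 + 17.0569 + 1.5625) = √18.7419, |v| = √((-3.87)² + (-0.11)² + 0.2²) = √(14.9769 + 0.0121 + 0.04) = √15.029.
cos θ = (u·v)/(|u||v|) = 1.5588/(√18.7419·√15.029) ≈ 0.0929
Cosine distance = 1 - cos θ ≈ 1 - 0.0929 = 0.9071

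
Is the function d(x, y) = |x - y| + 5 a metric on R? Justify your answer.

No. d fails identity of indiscernibles (specifically d(x,x) = 0): d(6, 6) = |6 - 6| + 5 = 0 + 5 = 5 ≠ 0.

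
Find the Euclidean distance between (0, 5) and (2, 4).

√(Σ(x_i - y_i)²) = √((0 - 2)² + (5 - 4)²)
= √((-2)² + 1²) = √(4 + 1) = √5 ≈ 2.2361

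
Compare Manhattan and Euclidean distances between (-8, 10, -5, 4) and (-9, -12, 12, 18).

L1 = |-8 - (-9)| + |10 - (-12)| + |-5 - 12| + |4 - 18| = 1 + 22 + 17 + 14 = 54
L2 = √(1² + 22² + 17² + 14²) = √970 ≈ 31.1448
L1 ≥ L2 always (equality iff movement is along one axis); L1 > L2 here.
Ratio L1/L2 = 54/√970 ≈ 1.7338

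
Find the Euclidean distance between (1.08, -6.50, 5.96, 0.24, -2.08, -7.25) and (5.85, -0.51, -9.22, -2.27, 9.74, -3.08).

√(Σ(x_i - y_i)²) = √((1.08 - 5.85)² + (-6.5 - (-0.51))² + (5.96 - (-9.22))² + (0.24 - (-2.27))² + (-2.08 - 9.74)² + (-7.25 - (-3.08))²)
= √((-4.77)² + (-5.99)² + 15.18² + 2.51² + (-11.82)² + (-4.17)²) = √(22.7529 + 35.8801 + 230.4324 + 6.3001 + 139.7124 + 17.3889) = √452.4668 ≈ 21.2713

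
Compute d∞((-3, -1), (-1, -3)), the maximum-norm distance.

max(|x_i - y_i|) = max(|-3 - (-1)|, |-1 - (-3)|) = max(2, 2) = 2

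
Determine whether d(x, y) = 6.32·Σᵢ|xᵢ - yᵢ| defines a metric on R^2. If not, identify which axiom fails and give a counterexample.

Yes. The L1 (Manhattan) norm induces a metric on R^2, and multiplying a metric by a positive constant 6.32 > 0 preserves all four axioms: non-negativity (6.32·||x-y|| ≥ 0), identity (6.32·||x-y|| = 0 ⟺ ||x-y|| = 0 ⟺ x = y), symmetry (||x-y|| = ||y-x||), and the triangle inequality (6.32·||x-z|| ≤ 6.32·||x-y|| + 6.32·||y-z||). So d is a metric.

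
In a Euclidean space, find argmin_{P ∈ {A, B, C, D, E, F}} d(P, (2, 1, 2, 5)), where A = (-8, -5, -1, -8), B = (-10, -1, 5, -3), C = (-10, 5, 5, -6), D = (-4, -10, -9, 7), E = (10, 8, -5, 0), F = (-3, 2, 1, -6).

Distances: d(A) ≈ 17.72, d(B) ≈ 14.8661, d(C) ≈ 17.0294, d(D) ≈ 16.7929, d(E) ≈ 13.6748, d(F) ≈ 12.1655. Nearest: F = (-3, 2, 1, -6) with distance 12.1655.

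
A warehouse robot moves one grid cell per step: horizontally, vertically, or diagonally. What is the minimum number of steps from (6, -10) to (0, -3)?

max(|x_i - y_i|) = max(|6 - 0|, |-10 - (-3)|) = max(6, 7) = 7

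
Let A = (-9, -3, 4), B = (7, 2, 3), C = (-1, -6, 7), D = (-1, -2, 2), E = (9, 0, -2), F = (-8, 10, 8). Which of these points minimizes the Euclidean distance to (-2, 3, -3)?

Distances: d(A) ≈ 11.5758, d(B) ≈ 10.8628, d(C) ≈ 13.4907, d(D) ≈ 7.1414, d(E) ≈ 11.4455, d(F) ≈ 14.3527. Nearest: D = (-1, -2, 2) with distance 7.1414.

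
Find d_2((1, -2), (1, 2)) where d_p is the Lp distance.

(Σ|x_i - y_i|^2)^(1/2) = (|1 - 1|^2 + |-2 - 2|^2)^(1/2)
= (0^2 + 4^2)^(1/2) = (0 + 16)^(1/2) = (16)^(1/2) = 4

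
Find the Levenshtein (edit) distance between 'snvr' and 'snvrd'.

Let D[i][j] be the edit distance between the first i characters of 'snvr' and the first j characters of 'snvrd', with D[i][0] = i, D[0][j] = j, and D[i][j] = D[i-1][j-1] if the characters match, else 1 + min(D[i-1][j], D[i][j-1], D[i-1][j-1]). Filling the table (rows: prefixes of 'snvr', columns: prefixes of 'snvrd'):
     ε  s  n  v  r  d
  ε  0  1  2  3  4  5
  s  1  0  1  2  3  4
  n  2  1  0  1  2  3
  v  3  2  1  0  1  2
  r  4  3  2  1  0  1
The bottom-right entry gives D[4][5] = 1, so no sequence of fewer than 1 edit works. Backtracking through the table gives one optimal edit sequence (1 edit):
  snvr → snvrd (ins d @5)
Edit distance = 1.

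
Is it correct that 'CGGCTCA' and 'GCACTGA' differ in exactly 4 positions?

Differing positions: 1, 2, 3, 6. Hamming distance = 4, so the claim is true.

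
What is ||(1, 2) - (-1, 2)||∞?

max(|x_i - y_i|) = max(|1 - (-1)|, |2 - 2|) = max(2, 0) = 2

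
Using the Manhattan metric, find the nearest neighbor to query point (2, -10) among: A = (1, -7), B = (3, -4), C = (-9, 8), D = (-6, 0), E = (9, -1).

Distances: d(A) = 4, d(B) = 7, d(C) = 29, d(D) = 18, d(E) = 16. Nearest: A = (1, -7) with distance 4.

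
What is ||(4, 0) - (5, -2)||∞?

max(|x_i - y_i|) = max(|4 - 5|, |0 - (-2)|) = max(1, 2) = 2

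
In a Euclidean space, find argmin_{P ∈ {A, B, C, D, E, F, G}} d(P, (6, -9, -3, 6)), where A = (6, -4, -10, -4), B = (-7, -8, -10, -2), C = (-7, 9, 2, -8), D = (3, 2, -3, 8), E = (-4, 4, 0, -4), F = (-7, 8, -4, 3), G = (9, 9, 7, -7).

Distances: d(A) ≈ 13.1909, d(B) ≈ 16.8226, d(C) ≈ 26.7208, d(D) ≈ 11.5758, d(E) ≈ 19.4422, d(F) ≈ 21.6333, d(G) ≈ 24.5357. Nearest: D = (3, 2, -3, 8) with distance 11.5758.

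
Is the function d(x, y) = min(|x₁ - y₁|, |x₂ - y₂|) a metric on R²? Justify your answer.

No. d fails identity of indiscernibles: take x = (2, 0) and y = (2, 3). Then d(x,y) = min(|2 - 2|, |0 - 3|) = min(0, 3) = 0, yet x ≠ y.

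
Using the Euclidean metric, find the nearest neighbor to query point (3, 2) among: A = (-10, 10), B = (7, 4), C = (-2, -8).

Distances: d(A) ≈ 15.2643, d(B) ≈ 4.4721, d(C) ≈ 11.1803. Nearest: B = (7, 4) with distance 4.4721.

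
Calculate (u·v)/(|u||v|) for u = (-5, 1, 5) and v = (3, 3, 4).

With u = (-5, 1, 5), v = (3, 3, 4):
u·v = (-5)·3 + 1·3 + 5·4 = (-15) + 3 + 20 = 8.
|u| = √((-5)² + 1² + 5²) = √51, |v| = √(3² + 3² + 4²) = √34, so |u||v| = √(51·34) = √1734.
cos θ = (u·v)/(|u||v|) = 8/√1734 ≈ 0.1921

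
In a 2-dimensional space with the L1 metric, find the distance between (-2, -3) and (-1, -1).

Σ|x_i - y_i| = |-2 - (-1)| + |-3 - (-1)| = 1 + 2 = 3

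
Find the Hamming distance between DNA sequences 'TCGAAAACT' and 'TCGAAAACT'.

Differing positions: none. Hamming distance = 0.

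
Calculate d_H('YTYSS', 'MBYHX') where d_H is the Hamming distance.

Differing positions: 1, 2, 4, 5. Hamming distance = 4.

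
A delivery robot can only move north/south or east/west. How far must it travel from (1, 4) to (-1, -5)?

Σ|x_i - y_i| = |1 - (-1)| + |4 - (-5)| = 2 + 9 = 11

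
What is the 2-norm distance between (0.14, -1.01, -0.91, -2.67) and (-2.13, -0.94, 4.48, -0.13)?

(Σ|x_i - y_i|^2)^(1/2) = (|0.14 - (-2.13)|^2 + |-1.01 - (-0.94)|^2 + |-0.91 - 4.48|^2 + |-2.67 - (-0.13)|^2)^(1/2)
= (2.27^2 + 0.07^2 + 5.39^2 + 2.54^2)^(1/2) = (5.1529 + 0.0049 + 29.0521 + 6.4516)^(1/2) = (40.6615)^(1/2) ≈ 6.3766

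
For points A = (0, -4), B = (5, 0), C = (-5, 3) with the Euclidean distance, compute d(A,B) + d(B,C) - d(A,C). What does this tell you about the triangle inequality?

d(A,B) = √(5² + 4²) = √41 ≈ 6.4031, d(B,C) = √(10² + 3²) = √109 ≈ 10.4403, d(A,C) = √(5² + 7²) = √74 ≈ 8.6023.
d(A,B) + d(B,C) - d(A,C) = 6.4031 + 10.4403 - 8.6023 = 16.8434 - 8.6023 = 8.2411 (to 4 decimal places). This is ≥ 0, so the triangle inequality holds for these points.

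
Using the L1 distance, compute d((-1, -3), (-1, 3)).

Σ|x_i - y_i| = |-1 - (-1)| + |-3 - 3| = 0 + 6 = 6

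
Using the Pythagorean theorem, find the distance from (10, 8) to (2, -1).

√(Σ(x_i - y_i)²) = √((10 - 2)² + (8 - (-1))²)
= √(8² + 9²) = √(64 + 81) = √145 ≈ 12.0416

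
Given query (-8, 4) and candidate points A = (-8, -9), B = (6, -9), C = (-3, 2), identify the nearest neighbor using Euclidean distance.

Distances: d(A) = 13, d(B) ≈ 19.105, d(C) ≈ 5.3852. Nearest: C = (-3, 2) with distance 5.3852.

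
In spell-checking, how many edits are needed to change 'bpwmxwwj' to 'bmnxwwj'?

Let D[i][j] be the edit distance between the first i characters of 'bpwmxwwj' and the first j characters of 'bmnxwwj', with D[i][0] = i, D[0][j] = j, and D[i][j] = D[i-1][j-1] if the characters match, else 1 + min(D[i-1][j], D[i][j-1], D[i-1][j-1]). Filling the table (rows: prefixes of 'bpwmxwwj', columns: prefixes of 'bmnxwwj'):
     ε  b  m  n  x  w  w  j
  ε  0  1  2  3  4  5  6  7
  b  1  0  1  2  3  4  5  6
  p  2  1  1  2  3  4  5  6
  w  3  2  2  2  3  3  4  5
  m  4  3  2  3  3  4  4  5
  x  5  4  3  3  3  4  5  5
  w  6  5  4  4  4  3  4  5
  w  7  6  5  5  5  4  3  4
  j  8  7  6  6  6  5  4  3
The bottom-right entry gives D[8][7] = 3, so no sequence of fewer than 3 edits works. Backtracking through the table gives one optimal edit sequence (3 edits):
  bpwmxwwj → bwmxwwj (del p @2)
  bwmxwwj → bmmxwwj (sub w→m @2)
  bmmxwwj → bmnxwwj (sub m→n @3)
Edit distance = 3.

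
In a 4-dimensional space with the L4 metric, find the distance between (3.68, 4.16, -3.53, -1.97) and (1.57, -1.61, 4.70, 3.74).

(Σ|x_i - y_i|^4)^(1/4) = (|3.68 - 1.57|^4 + |4.16 - (-1.61)|^4 + |-3.53 - 4.7|^4 + |-1.97 - 3.74|^4)^(1/4)
= (2.11^4 + 5.77^4 + 8.23^4 + 5.71^4)^(1/4) ≈ (19.8212 + 1108.4172 + 4587.7457 + 1063.0273)^(1/4) = (6779.0114)^(1/4) ≈ 9.0738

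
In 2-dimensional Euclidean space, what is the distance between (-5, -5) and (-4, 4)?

√(Σ(x_i - y_i)²) = √((-5 - (-4))² + (-5 - 4)²)
= √((-1)² + (-9)²) = √(1 + 81) = √82 ≈ 9.0554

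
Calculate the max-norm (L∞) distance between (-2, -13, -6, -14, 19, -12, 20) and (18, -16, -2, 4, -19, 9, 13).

max(|x_i - y_i|) = max(|-2 - 18|, |-13 - (-16)|, |-6 - (-2)|, |-14 - 4|, |19 - (-19)|, |-12 - 9|, |20 - 13|) = max(20, 3, 4, 18, 38, 21, 7) = 38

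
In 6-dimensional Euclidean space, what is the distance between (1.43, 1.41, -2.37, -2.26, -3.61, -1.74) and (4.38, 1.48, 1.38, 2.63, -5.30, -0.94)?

√(Σ(x_i - y_i)²) = √((1.43 - 4.38)² + (1.41 - 1.48)² + (-2.37 - 1.38)² + (-2.26 - 2.63)² + (-3.61 - (-5.3))² + (-1.74 - (-0.94))²)
= √((-2.95)² + (-0.07)² + (-3.75)² + (-4.89)² + 1.69² + (-0.8)²) = √(8.7025 + 0.0049 + 14.0625 + 23.9121 + 2.8561 + 0.64) = √50.1781 ≈ 7.0837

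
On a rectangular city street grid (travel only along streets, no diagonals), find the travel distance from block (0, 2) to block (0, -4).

Σ|x_i - y_i| = |0 - 0| + |2 - (-4)| = 0 + 6 = 6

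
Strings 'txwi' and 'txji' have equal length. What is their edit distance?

Let D[i][j] be the edit distance between the first i characters of 'txwi' and the first j characters of 'txji', with D[i][0] = i, D[0][j] = j, and D[i][j] = D[i-1][j-1] if the characters match, else 1 + min(D[i-1][j], D[i][j-1], D[i-1][j-1]). Filling the table (rows: prefixes of 'txwi', columns: prefixes of 'txji'):
     ε  t  x  j  i
  ε  0  1  2  3  4
  t  1  0  1  2  3
  x  2  1  0  1  2
  w  3  2  1  1  2
  i  4  3  2  2  1
The bottom-right entry gives D[4][4] = 1, so no sequence of fewer than 1 edit works. Backtracking through the table gives one optimal edit sequence (1 edit):
  txwi → txji (sub w→j @3)
Edit distance = 1.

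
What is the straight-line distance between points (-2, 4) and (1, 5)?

√(Σ(x_i - y_i)²) = √((-2 - 1)² + (4 - 5)²)
= √((-3)² + (-1)²) = √(9 + 1) = √10 ≈ 3.1623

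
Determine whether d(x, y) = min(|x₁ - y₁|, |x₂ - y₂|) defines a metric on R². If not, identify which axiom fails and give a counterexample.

No. d fails identity of indiscernibles: take x = (1, 0) and y = (1, 1). Then d(x,y) = min(|1 - 1|, |0 - 1|) = min(0, 1) = 0, yet x ≠ y.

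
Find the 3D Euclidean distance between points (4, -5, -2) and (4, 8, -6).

√(Σ(x_i - y_i)²) = √((4 - 4)² + (-5 - 8)² + (-2 - (-6))²)
= √(0² + (-13)² + 4²) = √(0 + 169 + 16) = √185 ≈ 13.6015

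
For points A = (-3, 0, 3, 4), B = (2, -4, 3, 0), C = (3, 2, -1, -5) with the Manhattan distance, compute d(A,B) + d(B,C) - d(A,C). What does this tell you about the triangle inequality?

d(A,B) = 5 + 4 + 0 + 4 = 13, d(B,C) = 1 + 6 + 4 + 5 = 16, d(A,C) = 6 + 2 + 4 + 9 = 21.
d(A,B) + d(B,C) - d(A,C) = 13 + 16 - 21 = 29 - 21 = 8. This is ≥ 0, so the triangle inequality holds for these points.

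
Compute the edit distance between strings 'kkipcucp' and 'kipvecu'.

Let D[i][j] be the edit distance between the first i characters of 'kkipcucp' and the first j characters of 'kipvecu', with D[i][0] = i, D[0][j] = j, and D[i][j] = D[i-1][j-1] if the characters match, else 1 + min(D[i-1][j], D[i][j-1], D[i-1][j-1]). Filling the table (rows: prefixes of 'kkipcucp', columns: prefixes of 'kipvecu'):
     ε  k  i  p  v  e  c  u
  ε  0  1  2  3  4  5  6  7
  k  1  0  1  2  3  4  5  6
  k  2  1  1  2  3  4  5  6
  i  3  2  1  2  3  4  5  6
  p  4  3  2  1  2  3  4  5
  c  5  4  3  2  2  3  3  4
  u  6  5  4  3  3  3  4  3
  c  7  6  5  4  4  4  3  4
  p  8  7  6  5  5  5  4  4
The bottom-right entry gives D[8][7] = 4, so no sequence of fewer than 4 edits works. Backtracking through the table gives one optimal edit sequence (4 edits):
  kkipcucp → kipcucp (del k @1)
  kipcucp → kipvucp (sub c→v @4)
  kipvucp → kipvecp (sub u→e @5)
  kipvecp → kipvecu (sub p→u @7)
Edit distance = 4.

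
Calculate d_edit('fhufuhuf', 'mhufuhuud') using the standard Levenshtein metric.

Let D[i][j] be the edit distance between the first i characters of 'fhufuhuf' and the first j characters of 'mhufuhuud', with D[i][0] = i, D[0][j] = j, and D[i][j] = D[i-1][j-1] if the characters match, else 1 + min(D[i-1][j], D[i][j-1], D[i-1][j-1]). Filling the table (rows: prefixes of 'fhufuhuf', columns: prefixes of 'mhufuhuud'):
     ε  m  h  u  f  u  h  u  u  d
  ε  0  1  2  3  4  5  6  7  8  9
  f  1  1  2  3  3  4  5  6  7  8
  h  2  2  1  2  3  4  4  5  6  7
  u  3  3  2  1  2  3  4  4  5  6
  f  4  4  3  2  1  2  3  4  5  6
  u  5  5  4  3  2  1  2  3  4  5
  h  6  6  5  4  3  2  1  2  3  4
  u  7  7  6  5  4  3  2  1  2  3
  f  8  8  7  6  5  4  3  2  2  3
The bottom-right entry gives D[8][9] = 3, so no sequence of fewer than 3 edits works. Backtracking through the table gives one optimal edit sequence (3 edits):
  fhufuhuf → mhufuhuf (sub f→m @1)
  mhufuhuf → mhufuhuuf (ins u @7)
  mhufuhuuf → mhufuhuud (sub f→d @9)
Edit distance = 3.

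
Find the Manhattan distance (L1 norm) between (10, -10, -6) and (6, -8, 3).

Σ|x_i - y_i| = |10 - 6| + |-10 - (-8)| + |-6 - 3| = 4 + 2 + 9 = 15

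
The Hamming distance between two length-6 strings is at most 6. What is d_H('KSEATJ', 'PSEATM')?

Differing positions: 1, 6. Hamming distance = 2. The maximum possible Hamming distance for length-6 strings is 6, so d_H/6 = 2/6 ≈ 0.3333.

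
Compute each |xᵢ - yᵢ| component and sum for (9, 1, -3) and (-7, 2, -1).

Σ|x_i - y_i| = |9 - (-7)| + |1 - 2| + |-3 - (-1)| = 16 + 1 + 2 = 19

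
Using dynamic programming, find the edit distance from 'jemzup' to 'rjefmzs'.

Let D[i][j] be the edit distance between the first i characters of 'jemzup' and the first j characters of 'rjefmzs', with D[i][0] = i, D[0][j] = j, and D[i][j] = D[i-1][j-1] if the characters match, else 1 + min(D[i-1][j], D[i][j-1], D[i-1][j-1]). Filling the table (rows: prefixes of 'jemzup', columns: prefixes of 'rjefmzs'):
     ε  r  j  e  f  m  z  s
  ε  0  1  2  3  4  5  6  7
  j  1  1  1  2  3  4  5  6
  e  2  2  2  1  2  3  4  5
  m  3  3  3  2  2  2  3  4
  z  4  4  4  3  3  3  2  3
  u  5  5  5  4  4  4  3  3
  p  6  6  6  5  5  5  4  4
The bottom-right entry gives D[6][7] = 4, so no sequence of fewer than 4 edits works. Backtracking through the table gives one optimal edit sequence (4 edits):
  jemzup → rjemzup (ins r @1)
  rjemzup → rjefmzup (ins f @4)
  rjefmzup → rjefmzp (del u @7)
  rjefmzp → rjefmzs (sub p→s @7)
Edit distance = 4.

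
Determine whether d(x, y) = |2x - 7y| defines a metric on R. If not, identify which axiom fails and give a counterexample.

No. d fails symmetry: d(4, 9) = |2·4 - 7·9| = |-55| = 55, but d(9, 4) = |2·9 - 7·4| = |-10| = 10. Since 55 ≠ 10, d(x,y) ≠ d(y,x) in general.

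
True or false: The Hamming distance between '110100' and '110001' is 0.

Differing positions: 4, 6. Hamming distance = 2, so the claim that d_H = 0 is false.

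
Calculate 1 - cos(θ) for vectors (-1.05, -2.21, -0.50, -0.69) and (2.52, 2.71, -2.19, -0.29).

With u = (-1.05, -2.21, -0.50, -0.69), v = (2.52, 2.71, -2.19, -0.29):
u·v = (-1.05)·2.52 + (-2.21)·2.71 + (-0.5)·(-2.19) + (-0.69)·(-0.29) = (-2.646) + (-5.9891) + 1.095 + 0.2001 = -7.34.
|u| = √((-1.05)² + (-2.21)² + (-0.5)² + (-0.69)²) = √(1.1025 + 4.8841 + 0.25 + 0.4761) = √6.7127, |v| = √(2.52² + 2.71² + (-2.19)² + (-0.29)²) = √(6.3504 + 7.3441 + 4.7961 + 0.0841) = √18.5747.
cos θ = (u·v)/(|u||v|) = -7.34/(√6.7127·√18.5747) ≈ -0.6573
Cosine distance = 1 - cos θ ≈ 1 - (-0.6573) = 1.6573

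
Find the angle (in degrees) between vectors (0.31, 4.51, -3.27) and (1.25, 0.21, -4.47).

With u = (0.31, 4.51, -3.27), v = (1.25, 0.21, -4.47):
u·v = 0.31·1.25 + 4.51·0.21 + (-3.27)·(-4.47) = 0.3875 + 0.9471 + 14.6169 = 15.9515.
|u| = √(0.31² + 4.51² + (-3.27)²) = √(0.0961 + 20.3401 + 10.6929) = √31.1291, |v| = √(1.25² + 0.21² + (-4.47)²) = √(1.5625 + 0.0441 + 19.9809) = √21.5875.
cos θ = (u·v)/(|u||v|) = 15.9515/(√31.1291·√21.5875) ≈ 0.615343
θ = arccos(0.615343) ≈ 52.02°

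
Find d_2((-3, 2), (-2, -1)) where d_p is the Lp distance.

(Σ|x_i - y_i|^2)^(1/2) = (|-3 - (-2)|^2 + |2 - (-1)|^2)^(1/2)
= (1^2 + 3^2)^(1/2) = (1 + 9)^(1/2) = (10)^(1/2) ≈ 3.1623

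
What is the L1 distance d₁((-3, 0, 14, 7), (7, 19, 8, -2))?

Σ|x_i - y_i| = |-3 - 7| + |0 - 19| + |14 - 8| + |7 - (-2)| = 10 + 19 + 6 + 9 = 44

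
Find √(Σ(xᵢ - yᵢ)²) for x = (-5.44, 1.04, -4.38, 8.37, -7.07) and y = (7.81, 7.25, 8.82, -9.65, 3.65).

√(Σ(x_i - y_i)²) = √((-5.44 - 7.81)² + (1.04 - 7.25)² + (-4.38 - 8.82)² + (8.37 - (-9.65))² + (-7.07 - 3.65)²)
= √((-13.25)² + (-6.21)² + (-13.2)² + 18.02² + (-10.72)²) = √(175.5625 + 38.5641 + 174.24 + 324.7204 + 114.9184) = √828.0054 ≈ 28.7751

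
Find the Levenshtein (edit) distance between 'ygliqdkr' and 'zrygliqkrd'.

Let D[i][j] be the edit distance between the first i characters of 'ygliqdkr' and the first j characters of 'zrygliqkrd', with D[i][0] = i, D[0][j] = j, and D[i][j] = D[i-1][j-1] if the characters match, else 1 + min(D[i-1][j], D[i][j-1], D[i-1][j-1]). Filling the table (rows: prefixes of 'ygliqdkr', columns: prefixes of 'zrygliqkrd'):
     ε  z  r  y  g  l  i  q  k  r  d
  ε  0  1  2  3  4  5  6  7  8  9 10
  y  1  1  2  2  3  4  5  6  7  8  9
  g  2  2  2  3  2  3  4  5  6  7  8
  l  3  3  3  3  3  2  3  4  5  6  7
  i  4  4  4  4  4  3  2  3  4  5  6
  q  5  5  5  5  5  4  3  2  3  4  5
  d  6  6  6  6  6  5  4  3  3  4  4
  k  7  7  7  7  7  6  5  4  3  4  5
  r  8  8  7  8  8  7  6  5  4  3  4
The bottom-right entry gives D[8][10] = 4, so no sequence of fewer than 4 edits works. Backtracking through the table gives one optimal edit sequence (4 edits):
  ygliqdkr → zygliqdkr (ins z @1)
  zygliqdkr → zrygliqdkr (ins r @2)
  zrygliqdkr → zrygliqkr (del d @8)
  zrygliqkr → zrygliqkrd (ins d @10)
Edit distance = 4.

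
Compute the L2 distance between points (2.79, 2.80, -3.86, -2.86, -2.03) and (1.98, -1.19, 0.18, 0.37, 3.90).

(Σ|x_i - y_i|^2)^(1/2) = (|2.79 - 1.98|^2 + |2.8 - (-1.19)|^2 + |-3.86 - 0.18|^2 + |-2.86 - 0.37|^2 + |-2.03 - 3.9|^2)^(1/2)
= (0.81^2 + 3.99^2 + 4.04^2 + 3.23^2 + 5.93^2)^(1/2) = (0.6561 + 15.9201 + 16.3216 + 10.4329 + 35.1649)^(1/2) = (78.4956)^(1/2) ≈ 8.8598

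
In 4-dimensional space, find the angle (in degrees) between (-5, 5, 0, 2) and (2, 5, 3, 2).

With u = (-5, 5, 0, 2), v = (2, 5, 3, 2):
u·v = (-5)·2 + 5·5 + 0·3 + 2·2 = (-10) + 25 + 0 + 4 = 19.
|u| = √((-5)² + 5² + 0² + 2²) = √54, |v| = √(2² + 5² + 3² + 2²) = √42, so |u||v| = √(54·42) = √2268.
cos θ = (u·v)/(|u||v|) = 19/√2268 ≈ 0.398962
θ = arccos(0.398962) ≈ 66.49°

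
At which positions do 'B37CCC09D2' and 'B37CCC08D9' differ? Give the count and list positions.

Differing positions: 8, 10. Hamming distance = 2.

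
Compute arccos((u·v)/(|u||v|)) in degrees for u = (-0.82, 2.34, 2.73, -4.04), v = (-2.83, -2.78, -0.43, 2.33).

With u = (-0.82, 2.34, 2.73, -4.04), v = (-2.83, -2.78, -0.43, 2.33):
u·v = (-0.82)·(-2.83) + 2.34·(-2.78) + 2.73·(-0.43) + (-4.04)·2.33 = 2.3206 + (-6.5052) + (-1.1739) + (-9.4132) = -14.7717.
|u| = √((-0.82)² + 2.34² + 2.73² + (-4.04)²) = √(0.6724 + 5.4756 + 7.4529 + 16.3216) = √29.9225, |v| = √((-2.83)² + (-2.78)² + (-0.43)² + 2.33²) = √(8.0089 + 7.7284 + 0.1849 + 5.4289) = √21.3511.
cos θ = (u·v)/(|u||v|) = -14.7717/(√29.9225·√21.3511) ≈ -0.584415
θ = arccos(-0.584415) ≈ 125.76°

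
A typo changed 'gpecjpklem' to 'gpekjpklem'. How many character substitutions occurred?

Differing positions: 4. Hamming distance = 1.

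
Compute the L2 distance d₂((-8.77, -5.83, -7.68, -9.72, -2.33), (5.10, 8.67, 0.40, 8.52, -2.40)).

√(Σ(x_i - y_i)²) = √((-8.77 - 5.1)² + (-5.83 - 8.67)² + (-7.68 - 0.4)² + (-9.72 - 8.52)² + (-2.33 - (-2.4))²)
= √((-13.87)² + (-14.5)² + (-8.08)² + (-18.24)² + 0.07²) = √(192.3769 + 210.25 + 65.2864 + 332.6976 + 0.0049) = √800.6158 ≈ 28.2952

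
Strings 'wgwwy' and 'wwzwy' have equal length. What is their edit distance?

Let D[i][j] be the edit distance between the first i characters of 'wgwwy' and the first j characters of 'wwzwy', with D[i][0] = i, D[0][j] = j, and D[i][j] = D[i-1][j-1] if the characters match, else 1 + min(D[i-1][j], D[i][j-1], D[i-1][j-1]). Filling the table (rows: prefixes of 'wgwwy', columns: prefixes of 'wwzwy'):
     ε  w  w  z  w  y
  ε  0  1  2  3  4  5
  w  1  0  1  2  3  4
  g  2  1  1  2  3  4
  w  3  2  1  2  2  3
  w  4  3  2  2  2  3
  y  5  4  3  3  3  2
The bottom-right entry gives D[5][5] = 2, so no sequence of fewer than 2 edits works. Backtracking through the table gives one optimal edit sequence (2 edits):
  wgwwy → wwwwy (sub g→w @2)
  wwwwy → wwzwy (sub w→z @3)
Edit distance = 2.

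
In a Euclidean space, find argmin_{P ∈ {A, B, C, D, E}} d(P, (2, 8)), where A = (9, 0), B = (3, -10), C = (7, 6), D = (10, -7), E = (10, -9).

Distances: d(A) ≈ 10.6301, d(B) ≈ 18.0278, d(C) ≈ 5.3852, d(D) = 17, d(E) ≈ 18.7883. Nearest: C = (7, 6) with distance 5.3852.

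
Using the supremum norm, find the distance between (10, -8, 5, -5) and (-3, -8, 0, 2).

max(|x_i - y_i|) = max(|10 - (-3)|, |-8 - (-8)|, |5 - 0|, |-5 - 2|) = max(13, 0, 5, 7) = 13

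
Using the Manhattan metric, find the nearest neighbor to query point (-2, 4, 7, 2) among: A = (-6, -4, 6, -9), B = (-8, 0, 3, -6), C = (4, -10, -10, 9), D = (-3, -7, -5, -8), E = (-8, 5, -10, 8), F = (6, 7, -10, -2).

Distances: d(A) = 24, d(B) = 22, d(C) = 44, d(D) = 34, d(E) = 30, d(F) = 32. Nearest: B = (-8, 0, 3, -6) with distance 22.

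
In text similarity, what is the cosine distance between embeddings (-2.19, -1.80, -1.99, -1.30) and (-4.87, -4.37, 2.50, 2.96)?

With u = (-2.19, -1.80, -1.99, -1.30), v = (-4.87, -4.37, 2.50, 2.96):
u·v = (-2.19)·(-4.87) + (-1.8)·(-4.37) + (-1.99)·2.5 + (-1.3)·2.96 = 10.6653 + 7.866 + (-4.975) + (-3.848) = 9.7083.
|u| = √((-2.19)² + (-1.8)² + (-1.99)² + (-1.3)²) = √(4.7961 + 3.24 + 3.9601 + 1.69) = √13.6862, |v| = √((-4.87)² + (-4.37)² + 2.5² + 2.96²) = √(23.7169 + 19.0969 + 6.25 + 8.7616) = √57.8254.
cos θ = (u·v)/(|u||v|) = 9.7083/(√13.6862·√57.8254) ≈ 0.3451
Cosine distance = 1 - cos θ ≈ 1 - 0.3451 = 0.6549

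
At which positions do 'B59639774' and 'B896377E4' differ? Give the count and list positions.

Differing positions: 2, 6, 8. Hamming distance = 3.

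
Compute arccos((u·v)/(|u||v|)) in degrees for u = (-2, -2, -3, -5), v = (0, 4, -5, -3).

With u = (-2, -2, -3, -5), v = (0, 4, -5, -3):
u·v = (-2)·0 + (-2)·4 + (-3)·(-5) + (-5)·(-3) = 0 + (-8) + 15 + 15 = 22.
|u| = √((-2)² + (-2)² + (-3)² + (-5)²) = √42, |v| = √(0² + 4² + (-5)² + (-3)²) = √50, so |u||v| = √(42·50) = √2100.
cos θ = (u·v)/(|u||v|) = 22/√2100 ≈ 0.480079
θ = arccos(0.480079) ≈ 61.31°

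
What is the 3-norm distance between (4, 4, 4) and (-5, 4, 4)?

(Σ|x_i - y_i|^3)^(1/3) = (|4 - (-5)|^3 + |4 - 4|^3 + |4 - 4|^3)^(1/3)
= (9^3 + 0^3 + 0^3)^(1/3) = (729 + 0 + 0)^(1/3) = (729)^(1/3) = 9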